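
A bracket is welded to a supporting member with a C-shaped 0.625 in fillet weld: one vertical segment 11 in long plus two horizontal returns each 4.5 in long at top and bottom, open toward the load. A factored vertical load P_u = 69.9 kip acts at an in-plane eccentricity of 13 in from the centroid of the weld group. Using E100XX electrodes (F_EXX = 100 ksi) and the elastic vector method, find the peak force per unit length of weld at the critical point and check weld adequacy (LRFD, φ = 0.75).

f_max ≈ 16.1 kip/in; adequate

Total weld length L_w = 20 in. Treat welds as unit-width lines.
Centroid: x̄ = 2×4.5×2.25 / 20 = 1.012 in from the vertical weld.
Polar moment about centroid: J = I_x + I_y = [11³/12 + 2×4.5×5.5²] + [11×1.012² + 2(4.5³/12 + 4.5×1.238²)] = 423.4 in³.
Direct shear f_v = P/L_w = 69.9 / 20 = 3.495 kip/in (vertical).
Torsion M = P·e = 69.9 × 13 = 908.7 kip·in.
Critical point at (x, y) = (3.487, 5.5) from centroid. f_tx = M·y/J = 11.8 kip/in; f_ty = M·x/J = 7.485 kip/in.
Resultant f_max = √[f_tx² + (f_v + f_ty)²] = √[11.8² + (3.495 + 7.485)²] = 16.12 kip/in.
Capacity per unit length: φr_n = 0.75 × 0.6 × 100 × (0.707 × 0.625) = 19.88 kip/in.
16.12 ≤ 19.88 → adequate.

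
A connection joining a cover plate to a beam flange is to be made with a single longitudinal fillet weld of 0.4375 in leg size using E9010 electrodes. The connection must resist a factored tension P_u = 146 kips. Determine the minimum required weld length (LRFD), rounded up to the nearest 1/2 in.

L = 12 in

E90XX → F_EXX = 90 ksi.
Throat t_e = 0.707 × 0.4375 = 0.3093 in.
φr_n = 0.75 × 0.6 × 90 × 0.3093 = 12.53 kips/in.
L_req = P_u / φr_n = 146 / 12.53 = 11.65 in total.
Round up → use L = 12 in.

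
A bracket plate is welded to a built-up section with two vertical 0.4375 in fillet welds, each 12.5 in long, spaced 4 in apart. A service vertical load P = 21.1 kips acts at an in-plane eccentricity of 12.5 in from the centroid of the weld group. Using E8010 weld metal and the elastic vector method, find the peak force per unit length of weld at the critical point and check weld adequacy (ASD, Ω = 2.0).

E80XX → F_EXX = 80 ksi.
Total weld length L_w = 25 in. Treat welds as unit-width lines.
Polar moment about centroid: J = 2[d³/12 + d(b/2)²] = 2[12.5³/12 + 12.5×2²] = 425.5 in³.
Direct shear f_v = P/L_w = 21.1 / 25 = 0.844 kip/in (vertical).
Torsion M = P·e = 21.1 × 12.5 = 263.75 kip·in.
Critical point at (x, y) = (2, 6.25) from centroid. f_tx = M·y/J = 3.874 kip/in; f_ty = M·x/J = 1.24 kip/in.
Resultant f_max = √[f_tx² + (f_v + f_ty)²] = √[3.874² + (0.844 + 1.24)²] = 4.399 kip/in.
Capacity per unit length: r_n/Ω = (1/2.0) × 0.6 × 80 × (0.707 × 0.4375) = 7.423 kip/in.
4.399 ≤ 7.423 → adequate.

f_max ≈ 4.4 kip/in; adequate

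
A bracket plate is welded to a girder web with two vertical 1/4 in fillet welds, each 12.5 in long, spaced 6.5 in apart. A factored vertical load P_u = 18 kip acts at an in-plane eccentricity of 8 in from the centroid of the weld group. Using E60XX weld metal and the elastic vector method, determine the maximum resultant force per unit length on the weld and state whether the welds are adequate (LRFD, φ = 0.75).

E60XX → F_EXX = 60 ksi.
Total weld length L_w = 25 in. Treat welds as unit-width lines.
Polar moment about centroid: J = 2[d³/12 + d(b/2)²] = 2[12.5³/12 + 12.5×3.25²] = 589.6 in³.
Direct shear f_v = P/L_w = 18 / 25 = 0.72 kip/in (vertical).
Torsion M = P·e = 18 × 8 = 144 kip·in.
Critical point at (x, y) = (3.25, 6.25) from centroid. f_tx = M·y/J = 1.527 kip/in; f_ty = M·x/J = 0.7938 kip/in.
Resultant f_max = √[f_tx² + (f_v + f_ty)²] = √[1.527² + (0.72 + 0.7938)²] = 2.15 kip/in.
Capacity per unit length: φr_n = 0.75 × 0.6 × 60 × (0.707 × 0.25) = 4.772 kip/in.
2.15 ≤ 4.772 → adequate.

f_max ≈ 2.15 kip/in; adequate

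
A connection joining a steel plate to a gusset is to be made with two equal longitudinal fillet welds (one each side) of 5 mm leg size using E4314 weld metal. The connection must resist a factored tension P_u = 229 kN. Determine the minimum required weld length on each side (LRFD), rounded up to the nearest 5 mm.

L = 170 mm on each side

E43XX → F_EXX = 430 MPa.
Throat t_e = 0.707 × 5 = 3.535 mm.
φr_n = 0.75 × 0.6 × 430 × 3.535 × 10⁻³ = 0.684 kN/mm.
L_req = P_u / φr_n = 229 / 0.684 = 334.8 mm total.
Per side: 334.8 / 2 = 167.4 mm.
Round up → use L = 170 mm on each side.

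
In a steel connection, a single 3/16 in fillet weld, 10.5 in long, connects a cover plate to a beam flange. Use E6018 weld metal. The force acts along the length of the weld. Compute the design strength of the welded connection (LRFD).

E60XX → F_EXX = 60 ksi.
Effective throat t_e = 0.707 × 0.1875 = 0.1326 in.
Total length L = 10.5 in; A_we = 0.1326 × 10.5 = 1.392 in².
F_nw = 0.6 F_EXX = 0.6 × 60 = 36 ksi.
φR_n = 0.75 × 36 × 1.392 = 37.58 kips.

φR_n ≈ 37.6 kips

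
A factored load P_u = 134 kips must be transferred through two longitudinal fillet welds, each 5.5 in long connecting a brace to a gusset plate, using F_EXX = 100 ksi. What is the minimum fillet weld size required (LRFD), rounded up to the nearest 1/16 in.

w = 7/16 in

Total weld length L = 11 in.
Required throat t_e = P_u / (φ × 0.6 F_EXX × L) = 134 / (0.75 × 0.6 × 100 × 11) = 0.2707 in.
Required leg w = t_e / 0.707 = 0.3829 in → use 7/16 in.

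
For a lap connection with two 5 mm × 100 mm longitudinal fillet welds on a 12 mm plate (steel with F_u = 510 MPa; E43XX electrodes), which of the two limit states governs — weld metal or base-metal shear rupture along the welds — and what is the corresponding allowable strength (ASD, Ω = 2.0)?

E43XX → F_EXX = 430 MPa.
t_e = 0.707 × 5 = 3.535 mm; L = 200 mm.
Weld metal: R_n/Ω = (1/2.0) × 0.6 × 430 × 3.535 × 200 × 10⁻³ = 91.2 kN.
Base metal (shear rupture): R_n/Ω = (1/2.0) × 0.6 × 510 × 12 × 200 × 10⁻³ = 367.2 kN.
Governing: weld metal.

R_n/Ω ≈ 91.2 kN (weld metal governs)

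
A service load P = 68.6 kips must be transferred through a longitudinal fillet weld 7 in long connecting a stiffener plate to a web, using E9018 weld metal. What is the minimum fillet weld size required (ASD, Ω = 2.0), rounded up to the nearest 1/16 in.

w = 9/16 in

E90XX → F_EXX = 90 ksi.
Total weld length L = 7 in.
Required throat t_e = P × Ω / (0.6 F_EXX × L) = 68.6 × 2.0 / (0.6 × 90 × 7) = 0.363 in.
Required leg w = t_e / 0.707 = 0.5134 in → use 9/16 in.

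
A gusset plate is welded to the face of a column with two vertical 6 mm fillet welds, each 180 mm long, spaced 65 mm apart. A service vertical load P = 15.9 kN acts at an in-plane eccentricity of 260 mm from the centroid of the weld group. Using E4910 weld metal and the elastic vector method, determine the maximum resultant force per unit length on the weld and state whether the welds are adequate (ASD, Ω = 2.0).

E49XX → F_EXX = 490 MPa.
Total weld length L_w = 360 mm. Treat welds as unit-width lines.
Polar moment about centroid: J = 2[d³/12 + d(b/2)²] = 2[180³/12 + 180×32.5²] = 1352000 mm³.
Direct shear f_v = P/L_w = 15.9×10³ / 360 = 44.17 N/mm (vertical).
Torsion M = P·e = 15.9×10³ × 260 = 4134000 N·mm.
Critical point at (x, y) = (32.5, 90) from centroid. f_tx = M·y/J = 275.1 N/mm; f_ty = M·x/J = 99.36 N/mm.
Resultant f_max = √[f_tx² + (f_v + f_ty)²] = √[275.1² + (44.17 + 99.36)²] = 310.3 N/mm.
Capacity per unit length: r_n/Ω = (1/2.0) × 0.6 × 490 × (0.707 × 6) = 623.6 N/mm.
310.3 ≤ 623.6 → adequate.

f_max ≈ 310 N/mm; adequate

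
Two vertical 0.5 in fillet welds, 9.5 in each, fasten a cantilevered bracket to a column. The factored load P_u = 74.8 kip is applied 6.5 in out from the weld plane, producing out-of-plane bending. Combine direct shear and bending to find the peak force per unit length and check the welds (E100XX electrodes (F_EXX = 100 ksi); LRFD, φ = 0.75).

f_max ≈ 16.6 kip/in; NOT adequate

L_w = 2 × 9.5 = 19 in; section modulus (unit throat) S = 2 × L²/6 = 30.08 in².
Direct shear f_v = P/L_w = 74.8/19 = 3.937 kip/in.
Moment M = P × e = 74.8 × 6.5 = 486.2 kip·in; bending f_b = M/S = 16.16 kip/in.
f_max = √(f_v² + f_b²) = √(3.937² + 16.16²) = 16.63 kip/in.
φr_n = 0.75 × 0.6 × 100 × (0.707 × 0.5) = 15.91 kip/in → NOT adequate.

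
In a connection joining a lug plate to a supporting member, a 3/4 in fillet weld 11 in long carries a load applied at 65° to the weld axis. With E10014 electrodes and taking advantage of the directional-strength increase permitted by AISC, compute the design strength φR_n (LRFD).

E100XX → F_EXX = 100 ksi.
t_e = 0.707 × 0.75 = 0.5302 in; A_we = 0.5302 × 11 = 5.833 in².
Directional factor: 1.0 + 0.5 sin^1.5(65°) = 1.431.
F_nw = 0.6 × 100 × 1.431 = 85.88 ksi.
φR_n = 0.75 × 85.88 × 5.833 = 375.7 kip.

φR_n ≈ 376 kip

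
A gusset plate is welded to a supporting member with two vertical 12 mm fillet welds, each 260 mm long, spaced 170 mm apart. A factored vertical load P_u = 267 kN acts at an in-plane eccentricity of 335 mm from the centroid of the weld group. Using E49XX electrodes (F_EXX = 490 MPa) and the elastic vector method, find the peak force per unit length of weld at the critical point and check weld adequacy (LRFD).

f_max ≈ 2400 N/mm; NOT adequate

Total weld length L_w = 520 mm. Treat welds as unit-width lines.
Polar moment about centroid: J = 2[d³/12 + d(b/2)²] = 2[260³/12 + 260×85²] = 6686000 mm³.
Direct shear f_v = P/L_w = 267×10³ / 520 = 513.5 N/mm (vertical).
Torsion M = P·e = 267×10³ × 335 = 89445000 N·mm.
Critical point at (x, y) = (85, 130) from centroid. f_tx = M·y/J = 1739 N/mm; f_ty = M·x/J = 1137 N/mm.
Resultant f_max = √[f_tx² + (f_v + f_ty)²] = √[1739² + (513.5 + 1137)²] = 2398 N/mm.
Capacity per unit length: φr_n = 0.75 × 0.6 × 490 × (0.707 × 12) = 1871 N/mm.
2398 > 1871 → NOT adequate.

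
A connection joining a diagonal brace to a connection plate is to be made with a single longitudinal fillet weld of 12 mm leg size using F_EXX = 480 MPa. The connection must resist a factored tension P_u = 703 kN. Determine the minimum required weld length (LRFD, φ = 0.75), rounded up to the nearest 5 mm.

L = 385 mm

Throat t_e = 0.707 × 12 = 8.484 mm.
φr_n = 0.75 × 0.6 × 480 × 8.484 × 10⁻³ = 1.833 kN/mm.
L_req = P_u / φr_n = 703 / 1.833 = 383.6 mm total.
Round up → use L = 385 mm.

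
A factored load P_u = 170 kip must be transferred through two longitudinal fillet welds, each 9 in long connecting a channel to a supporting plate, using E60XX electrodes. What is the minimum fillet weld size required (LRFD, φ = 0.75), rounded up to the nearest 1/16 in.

E60XX → F_EXX = 60 ksi.
Total weld length L = 18 in.
Required throat t_e = P_u / (φ × 0.6 F_EXX × L) = 170 / (0.75 × 0.6 × 60 × 18) = 0.3498 in.
Required leg w = t_e / 0.707 = 0.4948 in → use 1/2 in.

w = 1/2 in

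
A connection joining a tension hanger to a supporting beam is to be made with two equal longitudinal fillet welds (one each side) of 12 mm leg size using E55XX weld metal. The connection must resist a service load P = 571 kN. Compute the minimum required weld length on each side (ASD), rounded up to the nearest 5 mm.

E55XX → F_EXX = 550 MPa.
Throat t_e = 0.707 × 12 = 8.484 mm.
r_n/Ω = (0.6 × 550 × 8.484) / 2.0 = 1400 N/mm = 1.4 kN/mm.
L_req = P / (r_n/Ω) = 571 / 1.4 = 407.9 mm total.
Per side: 407.9 / 2 = 203.9 mm.
Round up → use L = 205 mm on each side.

L = 205 mm on each side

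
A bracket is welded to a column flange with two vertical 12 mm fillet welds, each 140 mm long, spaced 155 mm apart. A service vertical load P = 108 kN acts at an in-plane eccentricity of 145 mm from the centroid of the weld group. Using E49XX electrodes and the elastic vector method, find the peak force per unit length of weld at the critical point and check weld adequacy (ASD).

f_max ≈ 1080 N/mm; adequate

E49XX → F_EXX = 490 MPa.
Total weld length L_w = 280 mm. Treat welds as unit-width lines.
Polar moment about centroid: J = 2[d³/12 + d(b/2)²] = 2[140³/12 + 140×77.5²] = 2139000 mm³.
Direct shear f_v = P/L_w = 108×10³ / 280 = 385.7 N/mm (vertical).
Torsion M = P·e = 108×10³ × 145 = 15660000 N·mm.
Critical point at (x, y) = (77.5, 70) from centroid. f_tx = M·y/J = 512.5 N/mm; f_ty = M·x/J = 567.4 N/mm.
Resultant f_max = √[f_tx² + (f_v + f_ty)²] = √[512.5² + (385.7 + 567.4)²] = 1082 N/mm.
Capacity per unit length: r_n/Ω = (1/2.0) × 0.6 × 490 × (0.707 × 12) = 1247 N/mm.
1082 ≤ 1247 → adequate.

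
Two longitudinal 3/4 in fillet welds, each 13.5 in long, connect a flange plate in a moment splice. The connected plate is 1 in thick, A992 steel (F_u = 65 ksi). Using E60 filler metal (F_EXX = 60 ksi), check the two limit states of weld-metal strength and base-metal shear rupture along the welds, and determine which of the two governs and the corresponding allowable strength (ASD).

t_e = 0.707 × 0.75 = 0.5302 in; L = 27 in.
Weld metal: R_n/Ω = (1/2.0) × 0.6 × 60 × 0.5302 × 27 = 257.7 kips.
Base metal (shear rupture): R_n/Ω = (1/2.0) × 0.6 × 65 × 1 × 27 = 526.5 kips.
Governing: weld metal.

R_n/Ω ≈ 258 kips (weld metal governs)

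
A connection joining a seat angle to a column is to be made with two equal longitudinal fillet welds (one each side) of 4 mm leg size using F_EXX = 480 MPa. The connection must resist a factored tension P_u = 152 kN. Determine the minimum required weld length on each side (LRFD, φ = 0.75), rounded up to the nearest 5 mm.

Throat t_e = 0.707 × 4 = 2.828 mm.
φr_n = 0.75 × 0.6 × 480 × 2.828 × 10⁻³ = 0.6108 kN/mm.
L_req = P_u / φr_n = 152 / 0.6108 = 248.8 mm total.
Per side: 248.8 / 2 = 124.4 mm.
Round up → use L = 125 mm on each side.

L = 125 mm on each side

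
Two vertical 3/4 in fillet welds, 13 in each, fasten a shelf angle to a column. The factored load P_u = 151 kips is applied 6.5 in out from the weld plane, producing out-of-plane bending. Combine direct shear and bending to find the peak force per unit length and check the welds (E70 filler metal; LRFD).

f_max ≈ 18.4 kip/in; NOT adequate

E70XX → F_EXX = 70 ksi.
L_w = 2 × 13 = 26 in; section modulus (unit throat) S = 2 × L²/6 = 56.33 in².
Direct shear f_v = P/L_w = 151/26 = 5.808 kip/in.
Moment M = P × e = 151 × 6.5 = 981.5 kip·in; bending f_b = M/S = 17.42 kip/in.
f_max = √(f_v² + f_b²) = √(5.808² + 17.42²) = 18.37 kip/in.
φr_n = 0.75 × 0.6 × 70 × (0.707 × 0.75) = 16.7 kip/in → NOT adequate.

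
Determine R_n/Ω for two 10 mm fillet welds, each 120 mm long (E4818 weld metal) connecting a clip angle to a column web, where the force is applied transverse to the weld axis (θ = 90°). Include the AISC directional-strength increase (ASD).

R_n/Ω ≈ 367 kN

E48XX → F_EXX = 480 MPa.
t_e = 0.707 × 10 = 7.07 mm; A_we = 7.07 × 240 = 1697 mm².
Directional factor: 1.0 + 0.5 sin^1.5(90°) = 1.5.
F_nw = 0.6 × 480 × 1.5 = 432 MPa.
R_n/Ω = (432 × 1697) / 2.0 × 10⁻³ = 366.5 kN.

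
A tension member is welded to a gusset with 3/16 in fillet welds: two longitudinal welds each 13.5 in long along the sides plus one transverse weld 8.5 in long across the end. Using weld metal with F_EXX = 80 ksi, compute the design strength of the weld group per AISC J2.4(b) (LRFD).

t_e = 0.707 × 0.1875 = 0.1326 in.
R_nwl = 0.6 × 80 × 0.1326 × 27 = 171.8 kip (longitudinal, 2 welds).
R_nwt = 0.6 × 80 × 0.1326 × 8.5 = 54.09 kip (transverse, base value).
(i) R_nwl + R_nwt = 225.9 kip; (ii) 0.85 R_nwl + 1.5 R_nwt = 227.2 kip.
R_n = max = 227.2 kip [governs: (ii)]; φR_n = 170.4 kip.

φR_n ≈ 170 kip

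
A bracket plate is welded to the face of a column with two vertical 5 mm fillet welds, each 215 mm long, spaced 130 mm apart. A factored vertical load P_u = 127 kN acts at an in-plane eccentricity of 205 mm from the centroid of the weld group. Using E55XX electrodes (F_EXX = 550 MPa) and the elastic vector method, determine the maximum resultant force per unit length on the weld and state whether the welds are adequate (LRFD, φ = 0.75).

Total weld length L_w = 430 mm. Treat welds as unit-width lines.
Polar moment about centroid: J = 2[d³/12 + d(b/2)²] = 2[215³/12 + 215×65²] = 3473000 mm³.
Direct shear f_v = P/L_w = 127×10³ / 430 = 295.3 N/mm (vertical).
Torsion M = P·e = 127×10³ × 205 = 26035000 N·mm.
Critical point at (x, y) = (65, 107.5) from centroid. f_tx = M·y/J = 805.8 N/mm; f_ty = M·x/J = 487.2 N/mm.
Resultant f_max = √[f_tx² + (f_v + f_ty)²] = √[805.8² + (295.3 + 487.2)²] = 1123 N/mm.
Capacity per unit length: φr_n = 0.75 × 0.6 × 550 × (0.707 × 5) = 874.9 N/mm.
1123 > 874.9 → NOT adequate.

f_max ≈ 1120 N/mm; NOT adequate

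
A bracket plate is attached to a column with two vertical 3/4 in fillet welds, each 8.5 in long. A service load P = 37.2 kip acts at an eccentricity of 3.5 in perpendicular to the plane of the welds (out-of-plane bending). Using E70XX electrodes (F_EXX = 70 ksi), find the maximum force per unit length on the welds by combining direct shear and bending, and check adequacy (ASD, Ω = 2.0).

f_max ≈ 5.83 kip/in; adequate

L_w = 2 × 8.5 = 17 in; section modulus (unit throat) S = 2 × L²/6 = 24.08 in².
Direct shear f_v = P/L_w = 37.2/17 = 2.188 kip/in.
Moment M = P × e = 37.2 × 3.5 = 130.2 kip·in; bending f_b = M/S = 5.406 kip/in.
f_max = √(f_v² + f_b²) = √(2.188² + 5.406²) = 5.832 kip/in.
r_n/Ω = (1/2.0) × 0.6 × 70 × (0.707 × 0.75) = 11.14 kip/in → adequate.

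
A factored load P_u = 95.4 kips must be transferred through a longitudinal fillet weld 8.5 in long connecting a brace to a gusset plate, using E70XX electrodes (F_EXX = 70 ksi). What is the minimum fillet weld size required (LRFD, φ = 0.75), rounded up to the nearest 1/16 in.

w = 9/16 in

Total weld length L = 8.5 in.
Required throat t_e = P_u / (φ × 0.6 F_EXX × L) = 95.4 / (0.75 × 0.6 × 70 × 8.5) = 0.3563 in.
Required leg w = t_e / 0.707 = 0.504 in → use 9/16 in.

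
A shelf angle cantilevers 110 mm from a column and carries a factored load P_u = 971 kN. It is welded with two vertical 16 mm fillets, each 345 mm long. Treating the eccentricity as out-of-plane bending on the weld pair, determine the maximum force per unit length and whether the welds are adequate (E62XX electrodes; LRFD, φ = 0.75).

f_max ≈ 3040 N/mm; adequate

E62XX → F_EXX = 620 MPa.
L_w = 2 × 345 = 690 mm; section modulus (unit throat) S = 2 × L²/6 = 39680 mm².
Direct shear f_v = P/L_w = 971×10³/690 = 1407 N/mm.
Moment M = P × e = 971×10³ × 110 = 106810000 N·mm; bending f_b = M/S = 2692 N/mm.
f_max = √(f_v² + f_b²) = √(1407² + 2692²) = 3038 N/mm.
φr_n = 0.75 × 0.6 × 620 × (0.707 × 16) = 3156 N/mm → adequate.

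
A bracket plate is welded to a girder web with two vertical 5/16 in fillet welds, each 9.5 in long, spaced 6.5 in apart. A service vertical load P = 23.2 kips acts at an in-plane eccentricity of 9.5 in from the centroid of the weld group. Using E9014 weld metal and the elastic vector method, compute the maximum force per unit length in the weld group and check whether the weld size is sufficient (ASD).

f_max ≈ 4.5 kip/in; adequate

E90XX → F_EXX = 90 ksi.
Total weld length L_w = 19 in. Treat welds as unit-width lines.
Polar moment about centroid: J = 2[d³/12 + d(b/2)²] = 2[9.5³/12 + 9.5×3.25²] = 343.6 in³.
Direct shear f_v = P/L_w = 23.2 / 19 = 1.221 kip/in (vertical).
Torsion M = P·e = 23.2 × 9.5 = 220.4 kip·in.
Critical point at (x, y) = (3.25, 4.75) from centroid. f_tx = M·y/J = 3.047 kip/in; f_ty = M·x/J = 2.085 kip/in.
Resultant f_max = √[f_tx² + (f_v + f_ty)²] = √[3.047² + (1.221 + 2.085)²] = 4.496 kip/in.
Capacity per unit length: r_n/Ω = (1/2.0) × 0.6 × 90 × (0.707 × 0.3125) = 5.965 kip/in.
4.496 ≤ 5.965 → adequate.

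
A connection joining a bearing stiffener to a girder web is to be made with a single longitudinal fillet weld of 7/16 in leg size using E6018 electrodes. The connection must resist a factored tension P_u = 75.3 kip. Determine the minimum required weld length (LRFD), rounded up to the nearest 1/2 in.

L = 9.5 in

E60XX → F_EXX = 60 ksi.
Throat t_e = 0.707 × 0.4375 = 0.3093 in.
φr_n = 0.75 × 0.6 × 60 × 0.3093 = 8.351 kip/in.
L_req = P_u / φr_n = 75.3 / 8.351 = 9.016 in total.
Round up → use L = 9.5 in.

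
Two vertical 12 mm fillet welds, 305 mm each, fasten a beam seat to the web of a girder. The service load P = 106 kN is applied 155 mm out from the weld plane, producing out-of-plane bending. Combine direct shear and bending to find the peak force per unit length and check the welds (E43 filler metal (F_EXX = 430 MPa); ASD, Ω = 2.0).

L_w = 2 × 305 = 610 mm; section modulus (unit throat) S = 2 × L²/6 = 31010 mm².
Direct shear f_v = P/L_w = 106×10³/610 = 173.8 N/mm.
Moment M = P × e = 106×10³ × 155 = 16430000 N·mm; bending f_b = M/S = 529.9 N/mm.
f_max = √(f_v² + f_b²) = √(173.8² + 529.9²) = 557.6 N/mm.
r_n/Ω = (1/2.0) × 0.6 × 430 × (0.707 × 12) = 1094 N/mm → adequate.

f_max ≈ 558 N/mm; adequate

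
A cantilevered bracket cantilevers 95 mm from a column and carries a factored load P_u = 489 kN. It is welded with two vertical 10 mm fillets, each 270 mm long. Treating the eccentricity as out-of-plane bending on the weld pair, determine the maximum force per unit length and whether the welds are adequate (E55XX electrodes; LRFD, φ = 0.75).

E55XX → F_EXX = 550 MPa.
L_w = 2 × 270 = 540 mm; section modulus (unit throat) S = 2 × L²/6 = 24300 mm².
Direct shear f_v = P/L_w = 489×10³/540 = 905.6 N/mm.
Moment M = P × e = 489×10³ × 95 = 46455000 N·mm; bending f_b = M/S = 1912 N/mm.
f_max = √(f_v² + f_b²) = √(905.6² + 1912²) = 2115 N/mm.
φr_n = 0.75 × 0.6 × 550 × (0.707 × 10) = 1750 N/mm → NOT adequate.

f_max ≈ 2120 N/mm; NOT adequate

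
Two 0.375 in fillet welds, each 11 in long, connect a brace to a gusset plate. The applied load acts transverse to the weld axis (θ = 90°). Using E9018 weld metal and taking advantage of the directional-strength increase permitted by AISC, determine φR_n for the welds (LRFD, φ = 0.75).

φR_n ≈ 354 kips

E90XX → F_EXX = 90 ksi.
t_e = 0.707 × 0.375 = 0.2651 in; A_we = 0.2651 × 22 = 5.833 in².
Directional factor: 1.0 + 0.5 sin^1.5(90°) = 1.5.
F_nw = 0.6 × 90 × 1.5 = 81 ksi.
φR_n = 0.75 × 81 × 5.833 = 354.3 kips.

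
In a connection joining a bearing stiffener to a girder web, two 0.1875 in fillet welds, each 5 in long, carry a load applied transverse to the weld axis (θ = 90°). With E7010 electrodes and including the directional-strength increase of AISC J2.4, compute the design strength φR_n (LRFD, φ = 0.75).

E70XX → F_EXX = 70 ksi.
t_e = 0.707 × 0.1875 = 0.1326 in; A_we = 0.1326 × 10 = 1.326 in².
Directional factor: 1.0 + 0.5 sin^1.5(90°) = 1.5.
F_nw = 0.6 × 70 × 1.5 = 63 ksi.
φR_n = 0.75 × 63 × 1.326 = 62.64 kip.

φR_n ≈ 62.6 kip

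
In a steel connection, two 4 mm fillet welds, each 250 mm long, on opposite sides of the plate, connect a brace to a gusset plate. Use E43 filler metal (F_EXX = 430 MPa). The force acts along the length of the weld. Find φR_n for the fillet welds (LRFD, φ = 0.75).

φR_n ≈ 274 kN

Effective throat t_e = 0.707 × 4 = 2.828 mm.
Total length L = 500 mm; A_we = 2.828 × 500 = 1414 mm².
F_nw = 0.6 F_EXX = 0.6 × 430 = 258 MPa.
φR_n = 0.75 × 258 × 1414 × 10⁻³ = 273.6 kN.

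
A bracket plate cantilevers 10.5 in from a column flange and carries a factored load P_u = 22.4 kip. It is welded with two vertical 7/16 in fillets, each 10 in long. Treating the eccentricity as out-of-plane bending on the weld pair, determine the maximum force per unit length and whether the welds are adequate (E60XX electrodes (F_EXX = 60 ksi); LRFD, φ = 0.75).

f_max ≈ 7.14 kip/in; adequate

L_w = 2 × 10 = 20 in; section modulus (unit throat) S = 2 × L²/6 = 33.33 in².
Direct shear f_v = P/L_w = 22.4/20 = 1.12 kip/in.
Moment M = P × e = 22.4 × 10.5 = 235.2 kip·in; bending f_b = M/S = 7.056 kip/in.
f_max = √(f_v² + f_b²) = √(1.12² + 7.056²) = 7.144 kip/in.
φr_n = 0.75 × 0.6 × 60 × (0.707 × 0.4375) = 8.351 kip/in → adequate.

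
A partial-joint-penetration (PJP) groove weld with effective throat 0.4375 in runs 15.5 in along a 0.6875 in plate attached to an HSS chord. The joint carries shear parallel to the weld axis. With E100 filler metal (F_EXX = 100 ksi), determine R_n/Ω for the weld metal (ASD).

Effective throat (given) t_e = 0.4375 in.
A_we = 0.4375 × 15.5 = 6.781 in².
F_nw = 0.6 F_EXX = 60 ksi.
R_n/Ω = (60 × 6.781) / 2.0 = 203.4 kips.

R_n/Ω ≈ 203 kips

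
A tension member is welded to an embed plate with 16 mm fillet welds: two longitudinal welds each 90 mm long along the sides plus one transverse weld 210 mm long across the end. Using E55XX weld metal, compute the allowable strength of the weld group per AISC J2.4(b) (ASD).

E55XX → F_EXX = 550 MPa.
t_e = 0.707 × 16 = 11.31 mm.
R_nwl = 0.6 × 550 × 11.31 × 180 × 10⁻³ = 671.9 kN (longitudinal, 2 welds).
R_nwt = 0.6 × 550 × 11.31 × 210 × 10⁻³ = 783.9 kN (transverse, base value).
(i) R_nwl + R_nwt = 1456 kN; (ii) 0.85 R_nwl + 1.5 R_nwt = 1747 kN.
R_n = max = 1747 kN [governs: (ii)]; R_n/Ω = 873.5 kN.

R_n/Ω ≈ 874 kN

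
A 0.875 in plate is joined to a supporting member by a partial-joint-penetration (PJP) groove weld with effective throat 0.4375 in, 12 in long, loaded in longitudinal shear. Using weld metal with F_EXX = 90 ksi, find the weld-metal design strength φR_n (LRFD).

Effective throat (given) t_e = 0.4375 in.
A_we = 0.4375 × 12 = 5.25 in².
F_nw = 0.6 F_EXX = 54 ksi.
φR_n = 0.75 × 54 × 5.25 = 212.6 kips.

φR_n ≈ 213 kips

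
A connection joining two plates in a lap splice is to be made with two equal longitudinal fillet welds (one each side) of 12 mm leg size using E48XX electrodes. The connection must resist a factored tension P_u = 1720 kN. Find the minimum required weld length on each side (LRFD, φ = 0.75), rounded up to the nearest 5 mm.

L = 470 mm on each side

E48XX → F_EXX = 480 MPa.
Throat t_e = 0.707 × 12 = 8.484 mm.
φr_n = 0.75 × 0.6 × 480 × 8.484 × 10⁻³ = 1.833 kN/mm.
L_req = P_u / φr_n = 1720 / 1.833 = 938.6 mm total.
Per side: 938.6 / 2 = 469.3 mm.
Round up → use L = 470 mm on each side.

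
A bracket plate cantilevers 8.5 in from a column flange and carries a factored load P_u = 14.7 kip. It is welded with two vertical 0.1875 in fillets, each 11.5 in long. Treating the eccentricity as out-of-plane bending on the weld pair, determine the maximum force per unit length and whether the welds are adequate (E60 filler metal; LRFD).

E60XX → F_EXX = 60 ksi.
L_w = 2 × 11.5 = 23 in; section modulus (unit throat) S = 2 × L²/6 = 44.08 in².
Direct shear f_v = P/L_w = 14.7/23 = 0.6391 kip/in.
Moment M = P × e = 14.7 × 8.5 = 124.95 kip·in; bending f_b = M/S = 2.834 kip/in.
f_max = √(f_v² + f_b²) = √(0.6391² + 2.834²) = 2.906 kip/in.
φr_n = 0.75 × 0.6 × 60 × (0.707 × 0.1875) = 3.579 kip/in → adequate.

f_max ≈ 2.91 kip/in; adequate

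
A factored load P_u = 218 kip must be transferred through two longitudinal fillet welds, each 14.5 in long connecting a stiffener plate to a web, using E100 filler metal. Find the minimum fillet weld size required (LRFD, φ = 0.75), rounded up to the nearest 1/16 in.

E100XX → F_EXX = 100 ksi.
Total weld length L = 29 in.
Required throat t_e = P_u / (φ × 0.6 F_EXX × L) = 218 / (0.75 × 0.6 × 100 × 29) = 0.167 in.
Required leg w = t_e / 0.707 = 0.2363 in → use 1/4 in.

w = 1/4 in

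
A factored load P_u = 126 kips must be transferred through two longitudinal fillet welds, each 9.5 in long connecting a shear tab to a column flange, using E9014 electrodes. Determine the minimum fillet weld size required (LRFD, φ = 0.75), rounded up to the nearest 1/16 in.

E90XX → F_EXX = 90 ksi.
Total weld length L = 19 in.
Required throat t_e = P_u / (φ × 0.6 F_EXX × L) = 126 / (0.75 × 0.6 × 90 × 19) = 0.1637 in.
Required leg w = t_e / 0.707 = 0.2316 in → use 1/4 in.

w = 1/4 in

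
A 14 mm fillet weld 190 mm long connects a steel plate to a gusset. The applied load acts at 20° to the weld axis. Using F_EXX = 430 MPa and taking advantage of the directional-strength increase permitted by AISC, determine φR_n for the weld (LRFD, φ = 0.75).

φR_n ≈ 400 kN

t_e = 0.707 × 14 = 9.898 mm; A_we = 9.898 × 190 = 1881 mm².
Directional factor: 1.0 + 0.5 sin^1.5(20°) = 1.1.
F_nw = 0.6 × 430 × 1.1 = 283.8 MPa.
φR_n = 0.75 × 283.8 × 1881 × 10⁻³ = 400.3 kN.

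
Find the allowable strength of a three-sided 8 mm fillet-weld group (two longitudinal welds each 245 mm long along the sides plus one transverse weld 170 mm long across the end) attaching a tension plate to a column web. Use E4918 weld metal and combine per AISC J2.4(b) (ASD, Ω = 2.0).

E49XX → F_EXX = 490 MPa.
t_e = 0.707 × 8 = 5.656 mm.
R_nwl = 0.6 × 490 × 5.656 × 490 × 10⁻³ = 814.8 kN (longitudinal, 2 welds).
R_nwt = 0.6 × 490 × 5.656 × 170 × 10⁻³ = 282.7 kN (transverse, base value).
(i) R_nwl + R_nwt = 1097 kN; (ii) 0.85 R_nwl + 1.5 R_nwt = 1117 kN.
R_n = max = 1117 kN [governs: (ii)]; R_n/Ω = 558.3 kN.

R_n/Ω ≈ 558 kN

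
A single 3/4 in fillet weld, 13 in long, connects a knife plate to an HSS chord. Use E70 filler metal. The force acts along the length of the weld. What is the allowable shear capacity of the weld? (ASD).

E70XX → F_EXX = 70 ksi.
Effective throat t_e = 0.707 × 0.75 = 0.5302 in.
Total length L = 13 in; A_we = 0.5302 × 13 = 6.893 in².
F_nw = 0.6 F_EXX = 0.6 × 70 = 42 ksi.
R_n = 42 × 6.893 = 289.5 kips; R_n/Ω = 289.5/2.0 = 144.8 kips.

R_n/Ω ≈ 145 kips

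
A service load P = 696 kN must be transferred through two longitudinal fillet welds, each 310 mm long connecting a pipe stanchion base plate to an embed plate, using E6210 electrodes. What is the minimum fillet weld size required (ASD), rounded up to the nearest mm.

E62XX → F_EXX = 620 MPa.
Total weld length L = 620 mm.
Required throat t_e = P × Ω / (0.6 F_EXX × L) = 696 × 2.0 / (0.6 × 620 × 620 × 10⁻³) = 6.035 mm.
Required leg w = t_e / 0.707 = 8.537 mm → use 9 mm.

w = 9 mm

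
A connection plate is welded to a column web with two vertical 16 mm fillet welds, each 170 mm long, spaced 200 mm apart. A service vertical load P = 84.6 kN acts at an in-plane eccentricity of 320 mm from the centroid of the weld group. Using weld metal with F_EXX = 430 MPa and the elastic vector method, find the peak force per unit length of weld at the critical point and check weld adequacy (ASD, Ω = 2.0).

Total weld length L_w = 340 mm. Treat welds as unit-width lines.
Polar moment about centroid: J = 2[d³/12 + d(b/2)²] = 2[170³/12 + 170×100²] = 4219000 mm³.
Direct shear f_v = P/L_w = 84.6×10³ / 340 = 248.8 N/mm (vertical).
Torsion M = P·e = 84.6×10³ × 320 = 27072000 N·mm.
Critical point at (x, y) = (100, 85) from centroid. f_tx = M·y/J = 545.4 N/mm; f_ty = M·x/J = 641.7 N/mm.
Resultant f_max = √[f_tx² + (f_v + f_ty)²] = √[545.4² + (248.8 + 641.7)²] = 1044 N/mm.
Capacity per unit length: r_n/Ω = (1/2.0) × 0.6 × 430 × (0.707 × 16) = 1459 N/mm.
1044 ≤ 1459 → adequate.

f_max ≈ 1040 N/mm; adequate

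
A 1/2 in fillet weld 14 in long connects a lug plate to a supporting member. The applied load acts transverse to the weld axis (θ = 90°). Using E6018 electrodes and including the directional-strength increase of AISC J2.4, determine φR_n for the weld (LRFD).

φR_n ≈ 200 kip

E60XX → F_EXX = 60 ksi.
t_e = 0.707 × 0.5 = 0.3535 in; A_we = 0.3535 × 14 = 4.949 in².
Directional factor: 1.0 + 0.5 sin^1.5(90°) = 1.5.
F_nw = 0.6 × 60 × 1.5 = 54 ksi.
φR_n = 0.75 × 54 × 4.949 = 200.4 kip.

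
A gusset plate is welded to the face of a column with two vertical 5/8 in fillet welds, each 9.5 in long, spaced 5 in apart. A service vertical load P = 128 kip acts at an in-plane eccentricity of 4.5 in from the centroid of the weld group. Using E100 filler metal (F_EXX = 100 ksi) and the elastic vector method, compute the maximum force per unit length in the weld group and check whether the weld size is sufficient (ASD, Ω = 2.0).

f_max ≈ 16.1 kip/in; NOT adequate

Total weld length L_w = 19 in. Treat welds as unit-width lines.
Polar moment about centroid: J = 2[d³/12 + d(b/2)²] = 2[9.5³/12 + 9.5×2.5²] = 261.6 in³.
Direct shear f_v = P/L_w = 128 / 19 = 6.737 kip/in (vertical).
Torsion M = P·e = 128 × 4.5 = 576 kip·in.
Critical point at (x, y) = (2.5, 4.75) from centroid. f_tx = M·y/J = 10.46 kip/in; f_ty = M·x/J = 5.504 kip/in.
Resultant f_max = √[f_tx² + (f_v + f_ty)²] = √[10.46² + (6.737 + 5.504)²] = 16.1 kip/in.
Capacity per unit length: r_n/Ω = (1/2.0) × 0.6 × 100 × (0.707 × 0.625) = 13.26 kip/in.
16.1 > 13.26 → NOT adequate.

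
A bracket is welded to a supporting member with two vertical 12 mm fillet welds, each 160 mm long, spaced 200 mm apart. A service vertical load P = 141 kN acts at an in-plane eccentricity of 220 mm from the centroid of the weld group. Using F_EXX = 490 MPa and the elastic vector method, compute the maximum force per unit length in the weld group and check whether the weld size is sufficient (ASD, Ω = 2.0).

f_max ≈ 1390 N/mm; NOT adequate

Total weld length L_w = 320 mm. Treat welds as unit-width lines.
Polar moment about centroid: J = 2[d³/12 + d(b/2)²] = 2[160³/12 + 160×100²] = 3883000 mm³.
Direct shear f_v = P/L_w = 141×10³ / 320 = 440.6 N/mm (vertical).
Torsion M = P·e = 141×10³ × 220 = 31020000 N·mm.
Critical point at (x, y) = (100, 80) from centroid. f_tx = M·y/J = 639.1 N/mm; f_ty = M·x/J = 798.9 N/mm.
Resultant f_max = √[f_tx² + (f_v + f_ty)²] = √[639.1² + (440.6 + 798.9)²] = 1395 N/mm.
Capacity per unit length: r_n/Ω = (1/2.0) × 0.6 × 490 × (0.707 × 12) = 1247 N/mm.
1395 > 1247 → NOT adequate.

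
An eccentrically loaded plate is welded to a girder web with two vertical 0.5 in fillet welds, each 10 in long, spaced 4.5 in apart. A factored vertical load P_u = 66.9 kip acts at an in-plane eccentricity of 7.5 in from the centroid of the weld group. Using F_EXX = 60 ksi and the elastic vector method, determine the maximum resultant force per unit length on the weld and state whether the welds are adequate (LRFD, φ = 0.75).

f_max ≈ 12 kip/in; NOT adequate

Total weld length L_w = 20 in. Treat welds as unit-width lines.
Polar moment about centroid: J = 2[d³/12 + d(b/2)²] = 2[10³/12 + 10×2.25²] = 267.9 in³.
Direct shear f_v = P/L_w = 66.9 / 20 = 3.345 kip/in (vertical).
Torsion M = P·e = 66.9 × 7.5 = 501.75 kip·in.
Critical point at (x, y) = (2.25, 5) from centroid. f_tx = M·y/J = 9.364 kip/in; f_ty = M·x/J = 4.214 kip/in.
Resultant f_max = √[f_tx² + (f_v + f_ty)²] = √[9.364² + (3.345 + 4.214)²] = 12.03 kip/in.
Capacity per unit length: φr_n = 0.75 × 0.6 × 60 × (0.707 × 0.5) = 9.544 kip/in.
12.03 > 9.544 → NOT adequate.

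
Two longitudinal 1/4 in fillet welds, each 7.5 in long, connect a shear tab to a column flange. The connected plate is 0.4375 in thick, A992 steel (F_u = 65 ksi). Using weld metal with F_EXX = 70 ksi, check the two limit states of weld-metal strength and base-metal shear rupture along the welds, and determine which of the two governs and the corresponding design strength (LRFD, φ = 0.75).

φR_n ≈ 83.5 kips (weld metal governs)

t_e = 0.707 × 0.25 = 0.1767 in; L = 15 in.
Weld metal: φR_n = 0.75 × 0.6 × 70 × 0.1767 × 15 = 83.51 kips.
Base metal (shear rupture): φR_n = 0.75 × 0.6 × 65 × 0.4375 × 15 = 192 kips.
Governing: weld metal.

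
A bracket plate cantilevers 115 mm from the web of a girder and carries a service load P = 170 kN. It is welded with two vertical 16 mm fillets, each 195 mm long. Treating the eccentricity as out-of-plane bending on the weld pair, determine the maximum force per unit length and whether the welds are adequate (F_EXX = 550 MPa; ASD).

f_max ≈ 1600 N/mm; adequate

L_w = 2 × 195 = 390 mm; section modulus (unit throat) S = 2 × L²/6 = 12680 mm².
Direct shear f_v = P/L_w = 170×10³/390 = 435.9 N/mm.
Moment M = P × e = 170×10³ × 115 = 19550000 N·mm; bending f_b = M/S = 1542 N/mm.
f_max = √(f_v² + f_b²) = √(435.9² + 1542²) = 1603 N/mm.
r_n/Ω = (1/2.0) × 0.6 × 550 × (0.707 × 16) = 1866 N/mm → adequate.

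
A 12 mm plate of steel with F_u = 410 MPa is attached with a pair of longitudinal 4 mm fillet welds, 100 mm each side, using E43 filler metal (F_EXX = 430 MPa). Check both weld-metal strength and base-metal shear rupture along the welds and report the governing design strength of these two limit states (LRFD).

φR_n ≈ 109 kN (weld metal governs)

t_e = 0.707 × 4 = 2.828 mm; L = 200 mm.
Weld metal: φR_n = 0.75 × 0.6 × 430 × 2.828 × 200 × 10⁻³ = 109.4 kN.
Base metal (shear rupture): φR_n = 0.75 × 0.6 × 410 × 12 × 200 × 10⁻³ = 442.8 kN.
Governing: weld metal.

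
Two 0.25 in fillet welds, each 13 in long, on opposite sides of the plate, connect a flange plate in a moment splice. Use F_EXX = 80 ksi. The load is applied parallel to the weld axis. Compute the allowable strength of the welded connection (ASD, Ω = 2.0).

Effective throat t_e = 0.707 × 0.25 = 0.1767 in.
Total length L = 26 in; A_we = 0.1767 × 26 = 4.595 in².
F_nw = 0.6 F_EXX = 0.6 × 80 = 48 ksi.
R_n = 48 × 4.595 = 220.6 kips; R_n/Ω = 220.6/2.0 = 110.3 kips.

R_n/Ω ≈ 110 kips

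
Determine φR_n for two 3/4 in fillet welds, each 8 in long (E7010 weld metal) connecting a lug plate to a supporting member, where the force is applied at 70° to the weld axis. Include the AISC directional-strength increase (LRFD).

E70XX → F_EXX = 70 ksi.
t_e = 0.707 × 0.75 = 0.5302 in; A_we = 0.5302 × 16 = 8.484 in².
Directional factor: 1.0 + 0.5 sin^1.5(70°) = 1.455.
F_nw = 0.6 × 70 × 1.455 = 61.13 ksi.
φR_n = 0.75 × 61.13 × 8.484 = 389 kip.

φR_n ≈ 389 kip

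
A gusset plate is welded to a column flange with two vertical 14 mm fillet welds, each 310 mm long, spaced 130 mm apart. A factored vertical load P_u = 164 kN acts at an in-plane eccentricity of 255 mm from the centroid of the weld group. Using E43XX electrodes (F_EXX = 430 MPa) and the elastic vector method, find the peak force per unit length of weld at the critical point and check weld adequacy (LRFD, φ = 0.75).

Total weld length L_w = 620 mm. Treat welds as unit-width lines.
Polar moment about centroid: J = 2[d³/12 + d(b/2)²] = 2[310³/12 + 310×65²] = 7585000 mm³.
Direct shear f_v = P/L_w = 164×10³ / 620 = 264.5 N/mm (vertical).
Torsion M = P·e = 164×10³ × 255 = 41820000 N·mm.
Critical point at (x, y) = (65, 155) from centroid. f_tx = M·y/J = 854.6 N/mm; f_ty = M·x/J = 358.4 N/mm.
Resultant f_max = √[f_tx² + (f_v + f_ty)²] = √[854.6² + (264.5 + 358.4)²] = 1058 N/mm.
Capacity per unit length: φr_n = 0.75 × 0.6 × 430 × (0.707 × 14) = 1915 N/mm.
1058 ≤ 1915 → adequate.

f_max ≈ 1060 N/mm; adequate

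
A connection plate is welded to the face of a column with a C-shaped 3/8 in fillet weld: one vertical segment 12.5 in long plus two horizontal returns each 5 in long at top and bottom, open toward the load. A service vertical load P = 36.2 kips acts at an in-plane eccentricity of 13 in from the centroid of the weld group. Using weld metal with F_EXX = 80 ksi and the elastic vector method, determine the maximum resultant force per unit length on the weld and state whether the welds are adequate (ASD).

Total weld length L_w = 22.5 in. Treat welds as unit-width lines.
Centroid: x̄ = 2×5×2.5 / 22.5 = 1.111 in from the vertical weld.
Polar moment about centroid: J = I_x + I_y = [12.5³/12 + 2×5×6.25²] + [12.5×1.111² + 2(5³/12 + 5×1.389²)] = 608.9 in³.
Direct shear f_v = P/L_w = 36.2 / 22.5 = 1.609 kip/in (vertical).
Torsion M = P·e = 36.2 × 13 = 470.6 kip·in.
Critical point at (x, y) = (3.889, 6.25) from centroid. f_tx = M·y/J = 4.83 kip/in; f_ty = M·x/J = 3.005 kip/in.
Resultant f_max = √[f_tx² + (f_v + f_ty)²] = √[4.83² + (1.609 + 3.005)²] = 6.68 kip/in.
Capacity per unit length: r_n/Ω = (1/2.0) × 0.6 × 80 × (0.707 × 0.375) = 6.363 kip/in.
6.68 > 6.363 → NOT adequate.

f_max ≈ 6.68 kip/in; NOT adequate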